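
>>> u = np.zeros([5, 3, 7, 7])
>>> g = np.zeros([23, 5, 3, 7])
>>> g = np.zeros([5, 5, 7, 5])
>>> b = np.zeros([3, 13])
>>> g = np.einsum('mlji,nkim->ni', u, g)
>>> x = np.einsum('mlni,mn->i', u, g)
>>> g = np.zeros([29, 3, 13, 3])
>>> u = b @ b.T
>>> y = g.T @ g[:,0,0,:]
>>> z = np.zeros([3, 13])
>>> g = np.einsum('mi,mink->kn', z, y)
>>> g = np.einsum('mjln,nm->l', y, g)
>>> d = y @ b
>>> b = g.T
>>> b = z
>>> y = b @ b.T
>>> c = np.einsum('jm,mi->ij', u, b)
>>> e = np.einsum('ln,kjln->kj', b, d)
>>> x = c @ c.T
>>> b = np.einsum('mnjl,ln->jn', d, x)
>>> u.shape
(3, 3)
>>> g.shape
(3,)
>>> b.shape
(3, 13)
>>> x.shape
(13, 13)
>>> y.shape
(3, 3)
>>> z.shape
(3, 13)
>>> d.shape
(3, 13, 3, 13)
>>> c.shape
(13, 3)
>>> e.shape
(3, 13)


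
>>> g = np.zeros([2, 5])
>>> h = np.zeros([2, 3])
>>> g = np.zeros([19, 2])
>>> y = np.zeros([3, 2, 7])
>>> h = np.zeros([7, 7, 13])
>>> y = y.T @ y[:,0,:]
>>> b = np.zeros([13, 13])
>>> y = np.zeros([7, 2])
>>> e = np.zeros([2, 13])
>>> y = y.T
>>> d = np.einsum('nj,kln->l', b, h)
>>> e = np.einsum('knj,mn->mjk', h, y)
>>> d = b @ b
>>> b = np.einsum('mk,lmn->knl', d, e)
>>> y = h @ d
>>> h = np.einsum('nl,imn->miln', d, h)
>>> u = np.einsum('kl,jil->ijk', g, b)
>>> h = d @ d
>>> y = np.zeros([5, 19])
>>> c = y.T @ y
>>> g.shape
(19, 2)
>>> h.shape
(13, 13)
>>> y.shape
(5, 19)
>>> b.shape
(13, 7, 2)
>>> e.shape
(2, 13, 7)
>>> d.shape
(13, 13)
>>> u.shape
(7, 13, 19)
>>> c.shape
(19, 19)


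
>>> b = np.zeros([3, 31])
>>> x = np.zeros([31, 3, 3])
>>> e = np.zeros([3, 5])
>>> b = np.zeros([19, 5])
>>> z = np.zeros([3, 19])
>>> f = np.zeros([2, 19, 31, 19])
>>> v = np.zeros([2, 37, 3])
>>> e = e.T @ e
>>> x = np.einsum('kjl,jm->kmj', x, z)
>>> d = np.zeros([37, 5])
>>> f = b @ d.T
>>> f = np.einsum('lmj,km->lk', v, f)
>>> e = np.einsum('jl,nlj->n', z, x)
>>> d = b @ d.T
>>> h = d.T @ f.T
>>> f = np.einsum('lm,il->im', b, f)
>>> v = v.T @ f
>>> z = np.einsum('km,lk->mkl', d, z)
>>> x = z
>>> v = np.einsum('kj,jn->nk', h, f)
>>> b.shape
(19, 5)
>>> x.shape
(37, 19, 3)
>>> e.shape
(31,)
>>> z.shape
(37, 19, 3)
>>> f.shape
(2, 5)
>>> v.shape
(5, 37)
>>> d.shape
(19, 37)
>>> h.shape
(37, 2)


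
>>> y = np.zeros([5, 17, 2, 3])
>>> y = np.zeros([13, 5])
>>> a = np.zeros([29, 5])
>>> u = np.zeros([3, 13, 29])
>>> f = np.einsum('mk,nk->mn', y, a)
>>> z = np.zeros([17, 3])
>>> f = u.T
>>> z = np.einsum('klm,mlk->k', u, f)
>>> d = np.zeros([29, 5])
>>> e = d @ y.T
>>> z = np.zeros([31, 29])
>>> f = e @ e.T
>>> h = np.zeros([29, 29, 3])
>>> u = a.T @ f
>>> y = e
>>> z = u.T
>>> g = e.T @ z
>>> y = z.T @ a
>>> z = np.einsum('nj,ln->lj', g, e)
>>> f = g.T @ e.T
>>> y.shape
(5, 5)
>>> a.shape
(29, 5)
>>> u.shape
(5, 29)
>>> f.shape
(5, 29)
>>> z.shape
(29, 5)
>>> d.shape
(29, 5)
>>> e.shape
(29, 13)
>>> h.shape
(29, 29, 3)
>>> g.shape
(13, 5)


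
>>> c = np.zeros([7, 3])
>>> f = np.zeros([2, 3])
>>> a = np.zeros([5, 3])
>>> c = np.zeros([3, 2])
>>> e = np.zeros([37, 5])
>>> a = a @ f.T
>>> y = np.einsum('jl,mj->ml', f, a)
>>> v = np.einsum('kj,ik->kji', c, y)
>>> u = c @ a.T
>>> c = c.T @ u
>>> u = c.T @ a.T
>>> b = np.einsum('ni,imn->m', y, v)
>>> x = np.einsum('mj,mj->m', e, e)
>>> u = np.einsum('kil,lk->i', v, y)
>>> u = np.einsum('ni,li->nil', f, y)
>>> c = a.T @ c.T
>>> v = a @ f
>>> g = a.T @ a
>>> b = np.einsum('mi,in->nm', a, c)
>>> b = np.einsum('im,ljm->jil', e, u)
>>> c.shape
(2, 2)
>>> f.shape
(2, 3)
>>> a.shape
(5, 2)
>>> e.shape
(37, 5)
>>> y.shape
(5, 3)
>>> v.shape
(5, 3)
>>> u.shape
(2, 3, 5)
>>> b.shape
(3, 37, 2)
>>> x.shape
(37,)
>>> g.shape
(2, 2)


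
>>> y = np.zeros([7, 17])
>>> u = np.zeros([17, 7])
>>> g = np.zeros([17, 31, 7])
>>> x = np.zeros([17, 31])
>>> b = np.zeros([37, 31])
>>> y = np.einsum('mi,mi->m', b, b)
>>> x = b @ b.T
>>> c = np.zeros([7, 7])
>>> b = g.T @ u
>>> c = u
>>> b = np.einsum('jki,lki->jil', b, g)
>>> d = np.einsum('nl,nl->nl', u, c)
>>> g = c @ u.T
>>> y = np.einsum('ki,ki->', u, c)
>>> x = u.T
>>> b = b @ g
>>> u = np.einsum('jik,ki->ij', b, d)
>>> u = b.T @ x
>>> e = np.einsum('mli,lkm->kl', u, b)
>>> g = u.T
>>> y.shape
()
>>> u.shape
(17, 7, 17)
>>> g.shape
(17, 7, 17)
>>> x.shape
(7, 17)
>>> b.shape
(7, 7, 17)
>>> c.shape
(17, 7)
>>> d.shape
(17, 7)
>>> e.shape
(7, 7)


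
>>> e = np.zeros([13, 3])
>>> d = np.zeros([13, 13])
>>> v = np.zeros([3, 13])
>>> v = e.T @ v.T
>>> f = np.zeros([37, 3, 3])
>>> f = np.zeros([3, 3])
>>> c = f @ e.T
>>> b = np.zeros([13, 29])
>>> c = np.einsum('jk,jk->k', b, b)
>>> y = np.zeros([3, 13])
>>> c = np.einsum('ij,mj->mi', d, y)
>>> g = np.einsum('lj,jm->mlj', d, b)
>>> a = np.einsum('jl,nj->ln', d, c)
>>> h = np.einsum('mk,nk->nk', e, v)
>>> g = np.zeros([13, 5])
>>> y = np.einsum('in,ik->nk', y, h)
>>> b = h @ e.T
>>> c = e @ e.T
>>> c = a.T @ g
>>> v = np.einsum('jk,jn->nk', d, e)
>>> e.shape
(13, 3)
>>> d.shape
(13, 13)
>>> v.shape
(3, 13)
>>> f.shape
(3, 3)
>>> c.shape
(3, 5)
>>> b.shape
(3, 13)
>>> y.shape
(13, 3)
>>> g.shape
(13, 5)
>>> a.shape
(13, 3)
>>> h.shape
(3, 3)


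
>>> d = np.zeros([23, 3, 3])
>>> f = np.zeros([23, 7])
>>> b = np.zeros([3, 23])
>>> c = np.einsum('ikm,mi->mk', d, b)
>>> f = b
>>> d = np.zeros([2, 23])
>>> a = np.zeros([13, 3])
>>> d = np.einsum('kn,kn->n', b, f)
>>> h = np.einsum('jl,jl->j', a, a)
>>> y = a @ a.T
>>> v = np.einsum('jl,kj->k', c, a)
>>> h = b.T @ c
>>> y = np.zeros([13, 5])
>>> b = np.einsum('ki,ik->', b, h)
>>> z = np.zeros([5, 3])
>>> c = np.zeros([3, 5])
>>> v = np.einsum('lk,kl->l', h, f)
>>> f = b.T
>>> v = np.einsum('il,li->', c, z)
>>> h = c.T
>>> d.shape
(23,)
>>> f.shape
()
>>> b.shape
()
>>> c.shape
(3, 5)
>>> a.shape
(13, 3)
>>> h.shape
(5, 3)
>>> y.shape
(13, 5)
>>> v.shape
()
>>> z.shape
(5, 3)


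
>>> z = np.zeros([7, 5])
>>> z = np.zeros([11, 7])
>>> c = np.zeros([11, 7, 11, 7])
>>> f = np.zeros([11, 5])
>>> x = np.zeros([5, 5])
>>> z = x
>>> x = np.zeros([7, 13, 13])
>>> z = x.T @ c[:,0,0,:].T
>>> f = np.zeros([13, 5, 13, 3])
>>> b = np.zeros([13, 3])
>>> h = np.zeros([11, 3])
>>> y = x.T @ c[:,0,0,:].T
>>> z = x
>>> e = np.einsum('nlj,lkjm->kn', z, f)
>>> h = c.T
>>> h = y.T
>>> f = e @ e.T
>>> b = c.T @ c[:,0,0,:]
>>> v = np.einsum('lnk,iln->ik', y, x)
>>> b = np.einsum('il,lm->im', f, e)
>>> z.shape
(7, 13, 13)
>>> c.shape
(11, 7, 11, 7)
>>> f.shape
(5, 5)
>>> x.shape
(7, 13, 13)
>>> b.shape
(5, 7)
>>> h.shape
(11, 13, 13)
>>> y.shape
(13, 13, 11)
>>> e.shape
(5, 7)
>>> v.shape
(7, 11)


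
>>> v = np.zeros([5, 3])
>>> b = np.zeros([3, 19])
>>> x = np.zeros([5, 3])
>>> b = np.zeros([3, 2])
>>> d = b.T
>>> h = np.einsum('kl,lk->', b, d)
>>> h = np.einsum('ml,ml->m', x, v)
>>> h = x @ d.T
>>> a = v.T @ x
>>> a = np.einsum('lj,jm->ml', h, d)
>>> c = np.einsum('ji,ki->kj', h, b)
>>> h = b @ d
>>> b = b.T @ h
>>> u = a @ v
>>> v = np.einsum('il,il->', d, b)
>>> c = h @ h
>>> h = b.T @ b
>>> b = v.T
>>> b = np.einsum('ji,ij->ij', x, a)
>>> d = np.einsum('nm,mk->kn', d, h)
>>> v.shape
()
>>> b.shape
(3, 5)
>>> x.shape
(5, 3)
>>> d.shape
(3, 2)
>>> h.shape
(3, 3)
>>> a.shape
(3, 5)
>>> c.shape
(3, 3)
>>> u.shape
(3, 3)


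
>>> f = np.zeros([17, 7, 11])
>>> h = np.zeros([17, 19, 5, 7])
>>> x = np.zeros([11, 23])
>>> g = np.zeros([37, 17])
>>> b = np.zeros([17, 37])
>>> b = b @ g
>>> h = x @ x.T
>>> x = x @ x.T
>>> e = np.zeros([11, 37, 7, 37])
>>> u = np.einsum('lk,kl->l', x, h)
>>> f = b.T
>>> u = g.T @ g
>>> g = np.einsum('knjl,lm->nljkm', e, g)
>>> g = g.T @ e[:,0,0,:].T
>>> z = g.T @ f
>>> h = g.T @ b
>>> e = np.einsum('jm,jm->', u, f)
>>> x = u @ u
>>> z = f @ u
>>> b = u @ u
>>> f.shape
(17, 17)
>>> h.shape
(11, 37, 7, 11, 17)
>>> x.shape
(17, 17)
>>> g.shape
(17, 11, 7, 37, 11)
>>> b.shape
(17, 17)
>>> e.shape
()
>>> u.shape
(17, 17)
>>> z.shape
(17, 17)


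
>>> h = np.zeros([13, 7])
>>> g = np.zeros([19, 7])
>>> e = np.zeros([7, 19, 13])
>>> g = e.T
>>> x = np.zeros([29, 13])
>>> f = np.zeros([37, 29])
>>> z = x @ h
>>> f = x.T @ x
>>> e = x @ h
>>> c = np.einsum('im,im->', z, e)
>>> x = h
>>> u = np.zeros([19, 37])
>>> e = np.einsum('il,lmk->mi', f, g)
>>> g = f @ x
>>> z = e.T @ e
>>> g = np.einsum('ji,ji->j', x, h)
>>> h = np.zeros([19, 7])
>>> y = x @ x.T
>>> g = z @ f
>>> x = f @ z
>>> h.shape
(19, 7)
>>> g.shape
(13, 13)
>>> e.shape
(19, 13)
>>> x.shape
(13, 13)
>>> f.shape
(13, 13)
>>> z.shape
(13, 13)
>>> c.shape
()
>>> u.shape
(19, 37)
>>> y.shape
(13, 13)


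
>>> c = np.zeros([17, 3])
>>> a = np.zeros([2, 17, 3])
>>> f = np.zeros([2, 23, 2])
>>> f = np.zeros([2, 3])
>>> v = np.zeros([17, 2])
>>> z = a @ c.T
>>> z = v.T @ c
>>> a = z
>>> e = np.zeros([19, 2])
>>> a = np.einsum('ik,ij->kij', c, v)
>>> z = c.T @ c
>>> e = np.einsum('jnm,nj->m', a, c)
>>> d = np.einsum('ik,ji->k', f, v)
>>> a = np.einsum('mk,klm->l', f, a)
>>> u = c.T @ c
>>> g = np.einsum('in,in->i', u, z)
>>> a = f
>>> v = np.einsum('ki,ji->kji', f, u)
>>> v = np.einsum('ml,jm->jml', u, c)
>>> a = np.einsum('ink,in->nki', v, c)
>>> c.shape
(17, 3)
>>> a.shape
(3, 3, 17)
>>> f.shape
(2, 3)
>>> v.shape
(17, 3, 3)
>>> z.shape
(3, 3)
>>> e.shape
(2,)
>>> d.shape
(3,)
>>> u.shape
(3, 3)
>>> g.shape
(3,)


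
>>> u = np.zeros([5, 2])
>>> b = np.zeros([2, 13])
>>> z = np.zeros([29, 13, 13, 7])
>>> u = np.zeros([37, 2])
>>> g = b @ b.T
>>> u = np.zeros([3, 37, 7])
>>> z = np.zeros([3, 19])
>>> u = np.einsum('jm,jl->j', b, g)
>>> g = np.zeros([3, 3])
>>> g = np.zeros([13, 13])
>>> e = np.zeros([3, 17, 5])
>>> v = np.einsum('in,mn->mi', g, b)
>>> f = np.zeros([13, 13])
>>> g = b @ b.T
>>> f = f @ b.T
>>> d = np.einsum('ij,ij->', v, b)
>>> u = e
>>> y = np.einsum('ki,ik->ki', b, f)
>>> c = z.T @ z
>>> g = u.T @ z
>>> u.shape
(3, 17, 5)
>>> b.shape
(2, 13)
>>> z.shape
(3, 19)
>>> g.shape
(5, 17, 19)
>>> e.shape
(3, 17, 5)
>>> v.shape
(2, 13)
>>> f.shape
(13, 2)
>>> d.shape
()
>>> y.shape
(2, 13)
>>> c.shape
(19, 19)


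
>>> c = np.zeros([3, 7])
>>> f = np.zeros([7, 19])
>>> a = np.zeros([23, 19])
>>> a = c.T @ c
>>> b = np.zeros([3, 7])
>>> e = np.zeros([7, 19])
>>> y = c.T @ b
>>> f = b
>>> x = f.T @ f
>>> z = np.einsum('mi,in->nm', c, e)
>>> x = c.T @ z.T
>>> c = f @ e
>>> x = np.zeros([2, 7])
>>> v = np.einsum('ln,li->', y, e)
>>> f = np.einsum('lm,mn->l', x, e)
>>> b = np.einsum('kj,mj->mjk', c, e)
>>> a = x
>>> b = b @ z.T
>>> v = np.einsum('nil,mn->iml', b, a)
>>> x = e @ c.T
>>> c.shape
(3, 19)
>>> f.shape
(2,)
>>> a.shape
(2, 7)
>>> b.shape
(7, 19, 19)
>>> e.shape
(7, 19)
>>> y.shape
(7, 7)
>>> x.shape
(7, 3)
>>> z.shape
(19, 3)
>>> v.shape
(19, 2, 19)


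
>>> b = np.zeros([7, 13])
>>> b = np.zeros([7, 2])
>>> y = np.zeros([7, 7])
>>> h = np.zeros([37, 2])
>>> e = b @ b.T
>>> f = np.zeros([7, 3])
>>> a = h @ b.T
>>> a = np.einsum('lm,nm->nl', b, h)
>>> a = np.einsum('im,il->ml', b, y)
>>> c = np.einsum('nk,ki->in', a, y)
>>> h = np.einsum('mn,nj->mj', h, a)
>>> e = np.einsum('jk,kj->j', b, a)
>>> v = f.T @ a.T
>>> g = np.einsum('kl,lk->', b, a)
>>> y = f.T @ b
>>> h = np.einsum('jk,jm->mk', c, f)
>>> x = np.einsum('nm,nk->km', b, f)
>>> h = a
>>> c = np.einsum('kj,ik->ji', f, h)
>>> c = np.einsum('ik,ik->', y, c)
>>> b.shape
(7, 2)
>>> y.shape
(3, 2)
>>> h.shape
(2, 7)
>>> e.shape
(7,)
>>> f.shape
(7, 3)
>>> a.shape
(2, 7)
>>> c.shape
()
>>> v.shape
(3, 2)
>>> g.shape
()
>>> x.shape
(3, 2)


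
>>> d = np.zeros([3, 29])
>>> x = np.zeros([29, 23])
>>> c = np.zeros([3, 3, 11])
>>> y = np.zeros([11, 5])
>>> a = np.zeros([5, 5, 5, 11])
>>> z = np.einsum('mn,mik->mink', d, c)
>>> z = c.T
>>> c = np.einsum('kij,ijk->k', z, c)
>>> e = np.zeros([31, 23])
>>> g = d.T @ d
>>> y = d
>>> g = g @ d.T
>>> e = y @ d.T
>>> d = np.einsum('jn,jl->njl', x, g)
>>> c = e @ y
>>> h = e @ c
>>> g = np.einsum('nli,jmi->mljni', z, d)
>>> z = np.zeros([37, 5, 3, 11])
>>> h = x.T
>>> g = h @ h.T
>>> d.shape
(23, 29, 3)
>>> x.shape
(29, 23)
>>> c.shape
(3, 29)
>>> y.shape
(3, 29)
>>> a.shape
(5, 5, 5, 11)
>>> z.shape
(37, 5, 3, 11)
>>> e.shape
(3, 3)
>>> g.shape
(23, 23)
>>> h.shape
(23, 29)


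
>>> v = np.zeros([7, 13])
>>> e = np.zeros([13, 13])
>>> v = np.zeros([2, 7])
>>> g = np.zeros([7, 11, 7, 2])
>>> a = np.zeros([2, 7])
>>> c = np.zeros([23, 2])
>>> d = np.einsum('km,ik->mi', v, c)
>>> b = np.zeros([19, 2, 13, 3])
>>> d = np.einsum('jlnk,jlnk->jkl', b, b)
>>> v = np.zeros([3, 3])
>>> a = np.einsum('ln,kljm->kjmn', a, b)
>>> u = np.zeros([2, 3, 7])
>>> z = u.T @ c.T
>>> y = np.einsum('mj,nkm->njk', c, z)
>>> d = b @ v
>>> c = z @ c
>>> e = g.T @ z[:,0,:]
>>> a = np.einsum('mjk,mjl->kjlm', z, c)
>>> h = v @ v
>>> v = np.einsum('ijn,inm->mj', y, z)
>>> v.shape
(23, 2)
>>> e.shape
(2, 7, 11, 23)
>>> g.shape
(7, 11, 7, 2)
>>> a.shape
(23, 3, 2, 7)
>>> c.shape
(7, 3, 2)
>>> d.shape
(19, 2, 13, 3)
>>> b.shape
(19, 2, 13, 3)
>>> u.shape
(2, 3, 7)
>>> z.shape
(7, 3, 23)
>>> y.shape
(7, 2, 3)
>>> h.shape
(3, 3)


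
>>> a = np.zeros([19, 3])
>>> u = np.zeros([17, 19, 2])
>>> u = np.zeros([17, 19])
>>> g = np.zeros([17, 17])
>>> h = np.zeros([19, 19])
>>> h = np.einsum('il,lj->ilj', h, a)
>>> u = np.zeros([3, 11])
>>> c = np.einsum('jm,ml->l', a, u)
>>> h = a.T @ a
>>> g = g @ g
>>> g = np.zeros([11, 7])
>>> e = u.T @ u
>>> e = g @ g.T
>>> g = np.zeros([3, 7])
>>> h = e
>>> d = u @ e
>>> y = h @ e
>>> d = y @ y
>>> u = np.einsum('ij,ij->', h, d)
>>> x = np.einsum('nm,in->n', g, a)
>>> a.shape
(19, 3)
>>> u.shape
()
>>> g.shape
(3, 7)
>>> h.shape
(11, 11)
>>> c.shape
(11,)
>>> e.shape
(11, 11)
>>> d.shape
(11, 11)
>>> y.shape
(11, 11)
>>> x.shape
(3,)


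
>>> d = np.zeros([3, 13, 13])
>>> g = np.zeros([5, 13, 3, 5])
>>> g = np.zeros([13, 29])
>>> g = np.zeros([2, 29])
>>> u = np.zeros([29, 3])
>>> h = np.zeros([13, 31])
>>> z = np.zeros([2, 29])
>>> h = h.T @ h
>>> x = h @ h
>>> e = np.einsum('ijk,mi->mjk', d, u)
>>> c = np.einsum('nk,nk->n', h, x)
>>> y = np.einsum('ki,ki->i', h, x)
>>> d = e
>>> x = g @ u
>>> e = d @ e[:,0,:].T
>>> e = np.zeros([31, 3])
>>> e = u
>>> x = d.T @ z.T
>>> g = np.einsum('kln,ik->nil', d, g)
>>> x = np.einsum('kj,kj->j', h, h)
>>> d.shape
(29, 13, 13)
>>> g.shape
(13, 2, 13)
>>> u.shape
(29, 3)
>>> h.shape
(31, 31)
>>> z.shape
(2, 29)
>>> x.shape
(31,)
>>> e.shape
(29, 3)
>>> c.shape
(31,)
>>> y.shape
(31,)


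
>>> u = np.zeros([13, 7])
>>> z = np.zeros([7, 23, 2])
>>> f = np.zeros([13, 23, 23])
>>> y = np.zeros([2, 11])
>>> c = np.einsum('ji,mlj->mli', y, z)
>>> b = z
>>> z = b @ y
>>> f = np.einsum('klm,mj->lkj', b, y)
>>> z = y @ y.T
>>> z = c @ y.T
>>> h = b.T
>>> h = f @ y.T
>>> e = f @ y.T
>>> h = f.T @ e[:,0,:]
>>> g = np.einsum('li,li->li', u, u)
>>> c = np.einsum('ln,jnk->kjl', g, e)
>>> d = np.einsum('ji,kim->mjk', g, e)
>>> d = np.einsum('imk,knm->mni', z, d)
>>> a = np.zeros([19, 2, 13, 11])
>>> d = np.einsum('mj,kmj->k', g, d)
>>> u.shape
(13, 7)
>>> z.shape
(7, 23, 2)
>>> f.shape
(23, 7, 11)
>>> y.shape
(2, 11)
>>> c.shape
(2, 23, 13)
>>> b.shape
(7, 23, 2)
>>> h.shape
(11, 7, 2)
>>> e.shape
(23, 7, 2)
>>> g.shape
(13, 7)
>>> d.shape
(23,)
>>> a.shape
(19, 2, 13, 11)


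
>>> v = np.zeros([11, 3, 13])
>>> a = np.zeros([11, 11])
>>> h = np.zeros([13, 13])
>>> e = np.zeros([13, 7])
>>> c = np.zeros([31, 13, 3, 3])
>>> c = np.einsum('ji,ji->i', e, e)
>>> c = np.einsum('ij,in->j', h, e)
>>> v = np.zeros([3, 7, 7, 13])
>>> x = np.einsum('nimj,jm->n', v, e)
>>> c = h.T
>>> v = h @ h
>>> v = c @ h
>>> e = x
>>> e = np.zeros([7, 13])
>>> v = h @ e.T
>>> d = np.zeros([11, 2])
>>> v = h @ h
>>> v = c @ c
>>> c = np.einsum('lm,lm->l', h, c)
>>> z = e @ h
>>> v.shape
(13, 13)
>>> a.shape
(11, 11)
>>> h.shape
(13, 13)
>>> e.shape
(7, 13)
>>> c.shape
(13,)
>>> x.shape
(3,)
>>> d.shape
(11, 2)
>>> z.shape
(7, 13)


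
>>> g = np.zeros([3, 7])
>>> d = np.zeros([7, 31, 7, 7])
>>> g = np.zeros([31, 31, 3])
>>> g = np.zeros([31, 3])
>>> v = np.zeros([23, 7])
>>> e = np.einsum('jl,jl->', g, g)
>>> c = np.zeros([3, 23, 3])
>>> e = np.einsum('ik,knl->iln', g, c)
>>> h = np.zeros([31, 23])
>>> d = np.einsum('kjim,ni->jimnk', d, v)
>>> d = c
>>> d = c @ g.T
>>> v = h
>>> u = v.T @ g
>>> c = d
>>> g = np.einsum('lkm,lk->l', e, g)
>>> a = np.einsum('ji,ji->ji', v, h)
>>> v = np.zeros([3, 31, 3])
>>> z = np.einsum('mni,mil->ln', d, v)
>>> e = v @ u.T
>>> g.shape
(31,)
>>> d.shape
(3, 23, 31)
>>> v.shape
(3, 31, 3)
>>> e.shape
(3, 31, 23)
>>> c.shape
(3, 23, 31)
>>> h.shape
(31, 23)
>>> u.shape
(23, 3)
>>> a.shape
(31, 23)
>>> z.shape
(3, 23)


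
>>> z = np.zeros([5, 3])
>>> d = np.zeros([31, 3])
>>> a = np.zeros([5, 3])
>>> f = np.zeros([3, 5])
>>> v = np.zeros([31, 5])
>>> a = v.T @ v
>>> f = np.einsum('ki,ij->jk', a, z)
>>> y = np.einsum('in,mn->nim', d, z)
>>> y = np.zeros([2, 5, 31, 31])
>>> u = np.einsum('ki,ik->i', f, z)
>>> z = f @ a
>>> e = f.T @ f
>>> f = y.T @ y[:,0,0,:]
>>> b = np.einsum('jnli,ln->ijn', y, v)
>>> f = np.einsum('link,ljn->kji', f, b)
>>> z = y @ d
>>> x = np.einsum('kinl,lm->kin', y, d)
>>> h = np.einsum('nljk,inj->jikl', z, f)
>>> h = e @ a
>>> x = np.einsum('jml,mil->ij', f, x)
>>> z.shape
(2, 5, 31, 3)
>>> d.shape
(31, 3)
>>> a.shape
(5, 5)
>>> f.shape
(31, 2, 31)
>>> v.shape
(31, 5)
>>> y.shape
(2, 5, 31, 31)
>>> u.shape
(5,)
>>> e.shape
(5, 5)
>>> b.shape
(31, 2, 5)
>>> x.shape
(5, 31)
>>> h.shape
(5, 5)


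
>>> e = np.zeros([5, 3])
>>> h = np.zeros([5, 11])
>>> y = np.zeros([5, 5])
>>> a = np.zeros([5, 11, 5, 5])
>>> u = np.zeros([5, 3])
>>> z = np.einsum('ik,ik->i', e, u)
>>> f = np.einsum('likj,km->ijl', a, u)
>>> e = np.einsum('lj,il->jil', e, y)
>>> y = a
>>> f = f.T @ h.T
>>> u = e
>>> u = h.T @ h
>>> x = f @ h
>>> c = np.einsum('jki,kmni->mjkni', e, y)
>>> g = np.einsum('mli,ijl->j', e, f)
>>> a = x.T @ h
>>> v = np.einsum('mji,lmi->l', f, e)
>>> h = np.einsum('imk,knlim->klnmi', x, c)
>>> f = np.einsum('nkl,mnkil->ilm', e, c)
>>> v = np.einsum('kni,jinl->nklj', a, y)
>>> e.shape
(3, 5, 5)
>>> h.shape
(11, 5, 3, 5, 5)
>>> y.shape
(5, 11, 5, 5)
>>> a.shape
(11, 5, 11)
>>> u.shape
(11, 11)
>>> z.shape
(5,)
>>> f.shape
(5, 5, 11)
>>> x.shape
(5, 5, 11)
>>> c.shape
(11, 3, 5, 5, 5)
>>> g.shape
(5,)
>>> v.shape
(5, 11, 5, 5)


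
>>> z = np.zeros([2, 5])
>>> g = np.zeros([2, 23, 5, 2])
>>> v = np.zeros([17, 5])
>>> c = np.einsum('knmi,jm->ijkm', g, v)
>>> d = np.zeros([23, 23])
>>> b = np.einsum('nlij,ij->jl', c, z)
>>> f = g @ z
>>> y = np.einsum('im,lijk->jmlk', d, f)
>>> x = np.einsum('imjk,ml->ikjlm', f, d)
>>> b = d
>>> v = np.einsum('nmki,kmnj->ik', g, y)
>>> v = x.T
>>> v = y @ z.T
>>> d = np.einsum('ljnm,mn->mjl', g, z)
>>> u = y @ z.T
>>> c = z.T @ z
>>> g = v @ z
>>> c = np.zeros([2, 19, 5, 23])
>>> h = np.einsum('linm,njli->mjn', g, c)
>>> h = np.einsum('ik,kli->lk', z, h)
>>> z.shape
(2, 5)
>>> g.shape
(5, 23, 2, 5)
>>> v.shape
(5, 23, 2, 2)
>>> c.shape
(2, 19, 5, 23)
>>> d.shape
(2, 23, 2)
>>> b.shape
(23, 23)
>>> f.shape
(2, 23, 5, 5)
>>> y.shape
(5, 23, 2, 5)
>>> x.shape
(2, 5, 5, 23, 23)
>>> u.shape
(5, 23, 2, 2)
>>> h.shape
(19, 5)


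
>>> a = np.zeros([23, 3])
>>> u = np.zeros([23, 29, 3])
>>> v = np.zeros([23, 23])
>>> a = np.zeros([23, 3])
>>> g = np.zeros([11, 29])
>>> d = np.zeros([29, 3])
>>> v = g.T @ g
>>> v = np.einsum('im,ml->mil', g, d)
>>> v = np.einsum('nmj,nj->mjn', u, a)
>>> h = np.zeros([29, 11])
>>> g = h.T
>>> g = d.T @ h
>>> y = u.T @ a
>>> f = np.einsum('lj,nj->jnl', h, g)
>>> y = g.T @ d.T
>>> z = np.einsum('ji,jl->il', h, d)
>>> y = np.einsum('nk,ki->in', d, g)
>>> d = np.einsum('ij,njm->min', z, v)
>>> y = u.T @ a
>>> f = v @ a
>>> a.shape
(23, 3)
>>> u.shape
(23, 29, 3)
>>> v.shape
(29, 3, 23)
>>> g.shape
(3, 11)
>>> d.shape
(23, 11, 29)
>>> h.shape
(29, 11)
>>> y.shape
(3, 29, 3)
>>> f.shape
(29, 3, 3)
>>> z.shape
(11, 3)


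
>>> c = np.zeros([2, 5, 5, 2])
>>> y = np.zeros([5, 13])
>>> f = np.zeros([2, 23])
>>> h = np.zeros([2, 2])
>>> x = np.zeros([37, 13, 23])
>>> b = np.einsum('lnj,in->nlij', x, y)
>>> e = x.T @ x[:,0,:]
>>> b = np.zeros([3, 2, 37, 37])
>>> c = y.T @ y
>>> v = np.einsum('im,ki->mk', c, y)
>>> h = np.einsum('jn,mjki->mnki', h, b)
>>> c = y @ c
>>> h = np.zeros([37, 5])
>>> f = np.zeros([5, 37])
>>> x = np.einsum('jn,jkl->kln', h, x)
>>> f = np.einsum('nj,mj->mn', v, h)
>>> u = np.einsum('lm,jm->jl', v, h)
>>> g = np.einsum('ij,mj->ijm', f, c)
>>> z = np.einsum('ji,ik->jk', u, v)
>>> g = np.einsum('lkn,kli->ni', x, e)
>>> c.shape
(5, 13)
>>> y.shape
(5, 13)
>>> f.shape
(37, 13)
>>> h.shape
(37, 5)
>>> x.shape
(13, 23, 5)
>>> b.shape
(3, 2, 37, 37)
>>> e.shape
(23, 13, 23)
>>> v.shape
(13, 5)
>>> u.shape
(37, 13)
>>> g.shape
(5, 23)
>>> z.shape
(37, 5)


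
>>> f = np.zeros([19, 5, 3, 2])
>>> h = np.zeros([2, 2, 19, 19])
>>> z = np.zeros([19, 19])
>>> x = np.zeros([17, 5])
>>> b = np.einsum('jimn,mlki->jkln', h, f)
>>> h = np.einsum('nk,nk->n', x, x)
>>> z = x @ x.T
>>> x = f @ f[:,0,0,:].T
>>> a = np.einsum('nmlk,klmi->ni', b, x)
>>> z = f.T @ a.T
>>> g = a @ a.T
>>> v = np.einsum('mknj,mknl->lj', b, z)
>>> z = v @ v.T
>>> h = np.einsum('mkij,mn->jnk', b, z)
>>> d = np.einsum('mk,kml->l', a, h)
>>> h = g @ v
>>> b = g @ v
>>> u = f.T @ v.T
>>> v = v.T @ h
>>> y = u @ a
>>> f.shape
(19, 5, 3, 2)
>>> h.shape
(2, 19)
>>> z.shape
(2, 2)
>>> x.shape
(19, 5, 3, 19)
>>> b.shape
(2, 19)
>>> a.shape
(2, 19)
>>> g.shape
(2, 2)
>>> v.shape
(19, 19)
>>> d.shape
(3,)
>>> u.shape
(2, 3, 5, 2)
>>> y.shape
(2, 3, 5, 19)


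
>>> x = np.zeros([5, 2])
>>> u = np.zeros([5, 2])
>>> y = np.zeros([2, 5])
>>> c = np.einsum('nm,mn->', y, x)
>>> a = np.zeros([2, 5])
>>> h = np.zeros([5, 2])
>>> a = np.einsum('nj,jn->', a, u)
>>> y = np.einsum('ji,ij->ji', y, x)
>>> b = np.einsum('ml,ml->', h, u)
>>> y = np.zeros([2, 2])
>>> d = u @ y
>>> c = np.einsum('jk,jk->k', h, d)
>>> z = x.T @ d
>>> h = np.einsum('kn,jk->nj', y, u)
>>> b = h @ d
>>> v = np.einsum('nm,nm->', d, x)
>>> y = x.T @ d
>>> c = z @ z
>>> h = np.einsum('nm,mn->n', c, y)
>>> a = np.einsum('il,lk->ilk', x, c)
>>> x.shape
(5, 2)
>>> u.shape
(5, 2)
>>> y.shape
(2, 2)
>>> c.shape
(2, 2)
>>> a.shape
(5, 2, 2)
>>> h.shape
(2,)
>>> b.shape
(2, 2)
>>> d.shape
(5, 2)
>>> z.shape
(2, 2)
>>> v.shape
()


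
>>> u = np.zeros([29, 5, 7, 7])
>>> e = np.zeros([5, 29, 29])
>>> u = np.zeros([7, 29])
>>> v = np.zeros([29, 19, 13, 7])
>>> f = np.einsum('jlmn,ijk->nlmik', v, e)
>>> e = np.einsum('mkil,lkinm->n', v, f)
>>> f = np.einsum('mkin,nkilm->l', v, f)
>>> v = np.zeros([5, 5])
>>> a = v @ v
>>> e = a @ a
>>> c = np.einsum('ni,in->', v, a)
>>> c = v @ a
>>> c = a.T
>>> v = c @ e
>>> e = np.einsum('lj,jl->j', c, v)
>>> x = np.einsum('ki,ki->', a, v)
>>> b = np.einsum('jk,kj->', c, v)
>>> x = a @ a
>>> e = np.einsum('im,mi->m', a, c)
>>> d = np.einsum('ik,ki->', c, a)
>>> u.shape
(7, 29)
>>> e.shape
(5,)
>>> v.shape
(5, 5)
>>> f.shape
(5,)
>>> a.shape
(5, 5)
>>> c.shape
(5, 5)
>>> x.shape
(5, 5)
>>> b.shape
()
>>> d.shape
()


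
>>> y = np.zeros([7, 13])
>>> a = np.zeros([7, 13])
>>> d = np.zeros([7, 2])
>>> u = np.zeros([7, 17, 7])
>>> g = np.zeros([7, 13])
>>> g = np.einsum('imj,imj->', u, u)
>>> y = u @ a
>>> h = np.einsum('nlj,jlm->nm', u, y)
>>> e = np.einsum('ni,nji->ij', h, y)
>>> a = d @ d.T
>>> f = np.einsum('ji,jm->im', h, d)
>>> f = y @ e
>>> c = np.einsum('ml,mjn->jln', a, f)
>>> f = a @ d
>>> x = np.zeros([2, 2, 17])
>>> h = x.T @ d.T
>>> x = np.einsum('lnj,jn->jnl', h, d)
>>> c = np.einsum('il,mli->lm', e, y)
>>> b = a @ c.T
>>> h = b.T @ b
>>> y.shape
(7, 17, 13)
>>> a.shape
(7, 7)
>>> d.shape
(7, 2)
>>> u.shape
(7, 17, 7)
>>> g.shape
()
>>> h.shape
(17, 17)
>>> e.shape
(13, 17)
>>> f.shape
(7, 2)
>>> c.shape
(17, 7)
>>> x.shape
(7, 2, 17)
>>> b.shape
(7, 17)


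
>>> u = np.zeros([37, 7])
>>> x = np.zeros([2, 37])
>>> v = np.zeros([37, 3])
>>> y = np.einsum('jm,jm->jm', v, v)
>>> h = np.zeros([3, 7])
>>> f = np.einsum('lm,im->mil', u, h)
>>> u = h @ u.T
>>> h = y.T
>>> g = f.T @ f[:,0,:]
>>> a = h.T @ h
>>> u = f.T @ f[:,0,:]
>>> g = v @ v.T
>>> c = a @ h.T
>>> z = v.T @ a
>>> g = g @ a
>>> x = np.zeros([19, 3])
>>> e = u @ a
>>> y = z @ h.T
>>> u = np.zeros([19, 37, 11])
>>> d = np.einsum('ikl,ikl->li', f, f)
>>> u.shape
(19, 37, 11)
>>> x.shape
(19, 3)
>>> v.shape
(37, 3)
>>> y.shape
(3, 3)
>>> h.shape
(3, 37)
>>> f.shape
(7, 3, 37)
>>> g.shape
(37, 37)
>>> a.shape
(37, 37)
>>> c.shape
(37, 3)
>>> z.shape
(3, 37)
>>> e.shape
(37, 3, 37)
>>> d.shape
(37, 7)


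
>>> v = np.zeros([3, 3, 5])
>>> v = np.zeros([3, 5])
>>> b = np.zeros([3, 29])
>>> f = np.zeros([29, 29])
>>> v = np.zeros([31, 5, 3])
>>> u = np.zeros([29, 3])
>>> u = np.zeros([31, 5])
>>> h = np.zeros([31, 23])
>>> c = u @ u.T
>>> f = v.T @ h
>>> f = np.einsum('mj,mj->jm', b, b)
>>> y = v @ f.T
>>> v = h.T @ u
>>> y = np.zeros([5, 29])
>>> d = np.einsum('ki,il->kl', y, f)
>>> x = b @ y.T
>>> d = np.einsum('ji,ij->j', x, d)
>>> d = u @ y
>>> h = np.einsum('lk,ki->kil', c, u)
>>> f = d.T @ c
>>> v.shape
(23, 5)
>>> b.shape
(3, 29)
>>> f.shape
(29, 31)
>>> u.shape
(31, 5)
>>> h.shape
(31, 5, 31)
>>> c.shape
(31, 31)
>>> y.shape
(5, 29)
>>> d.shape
(31, 29)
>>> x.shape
(3, 5)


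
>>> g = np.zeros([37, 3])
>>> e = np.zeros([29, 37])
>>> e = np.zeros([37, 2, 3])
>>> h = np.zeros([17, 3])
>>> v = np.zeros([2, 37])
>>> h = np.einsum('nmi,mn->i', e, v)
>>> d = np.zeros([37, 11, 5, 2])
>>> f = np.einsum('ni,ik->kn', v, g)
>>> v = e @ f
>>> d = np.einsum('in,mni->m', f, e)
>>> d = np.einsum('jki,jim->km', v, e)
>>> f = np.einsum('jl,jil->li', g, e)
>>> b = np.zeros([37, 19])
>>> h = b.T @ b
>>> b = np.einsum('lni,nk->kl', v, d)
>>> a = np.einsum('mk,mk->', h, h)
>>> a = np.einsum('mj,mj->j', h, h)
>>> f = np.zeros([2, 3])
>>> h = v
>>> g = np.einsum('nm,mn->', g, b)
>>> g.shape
()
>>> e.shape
(37, 2, 3)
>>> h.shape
(37, 2, 2)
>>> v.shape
(37, 2, 2)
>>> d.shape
(2, 3)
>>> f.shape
(2, 3)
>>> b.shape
(3, 37)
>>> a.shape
(19,)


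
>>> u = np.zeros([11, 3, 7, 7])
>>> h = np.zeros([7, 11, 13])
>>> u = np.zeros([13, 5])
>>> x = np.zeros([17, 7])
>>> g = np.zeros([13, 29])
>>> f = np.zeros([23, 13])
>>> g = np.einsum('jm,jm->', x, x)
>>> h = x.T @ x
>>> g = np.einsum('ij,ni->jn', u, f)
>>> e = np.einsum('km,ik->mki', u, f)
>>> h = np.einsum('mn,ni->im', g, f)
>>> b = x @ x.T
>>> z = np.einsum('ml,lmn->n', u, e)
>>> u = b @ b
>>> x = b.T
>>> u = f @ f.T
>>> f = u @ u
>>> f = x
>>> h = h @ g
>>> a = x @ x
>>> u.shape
(23, 23)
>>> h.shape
(13, 23)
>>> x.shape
(17, 17)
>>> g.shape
(5, 23)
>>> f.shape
(17, 17)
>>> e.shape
(5, 13, 23)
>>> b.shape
(17, 17)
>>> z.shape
(23,)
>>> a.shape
(17, 17)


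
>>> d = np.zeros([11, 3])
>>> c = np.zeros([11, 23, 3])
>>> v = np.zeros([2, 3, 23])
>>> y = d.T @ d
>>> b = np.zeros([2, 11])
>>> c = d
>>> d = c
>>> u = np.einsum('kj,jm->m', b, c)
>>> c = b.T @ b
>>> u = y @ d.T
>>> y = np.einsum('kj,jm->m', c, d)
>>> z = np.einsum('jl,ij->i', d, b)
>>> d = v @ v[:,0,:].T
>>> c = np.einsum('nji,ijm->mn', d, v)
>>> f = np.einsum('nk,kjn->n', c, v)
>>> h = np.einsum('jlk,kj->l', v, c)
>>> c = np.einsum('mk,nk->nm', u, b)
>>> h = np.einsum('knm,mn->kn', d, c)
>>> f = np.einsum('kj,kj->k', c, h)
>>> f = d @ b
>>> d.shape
(2, 3, 2)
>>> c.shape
(2, 3)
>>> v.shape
(2, 3, 23)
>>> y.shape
(3,)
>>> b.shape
(2, 11)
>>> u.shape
(3, 11)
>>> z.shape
(2,)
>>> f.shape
(2, 3, 11)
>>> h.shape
(2, 3)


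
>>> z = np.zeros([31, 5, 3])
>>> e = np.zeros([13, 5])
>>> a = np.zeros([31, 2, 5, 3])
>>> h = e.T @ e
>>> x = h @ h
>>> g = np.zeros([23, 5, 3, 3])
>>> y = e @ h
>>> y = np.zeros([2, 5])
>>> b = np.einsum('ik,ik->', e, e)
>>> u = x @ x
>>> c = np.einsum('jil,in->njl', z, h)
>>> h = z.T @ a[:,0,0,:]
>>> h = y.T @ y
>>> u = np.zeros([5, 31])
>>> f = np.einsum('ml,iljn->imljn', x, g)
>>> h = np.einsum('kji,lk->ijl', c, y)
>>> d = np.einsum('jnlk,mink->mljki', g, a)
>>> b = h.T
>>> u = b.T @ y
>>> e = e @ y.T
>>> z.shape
(31, 5, 3)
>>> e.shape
(13, 2)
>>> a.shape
(31, 2, 5, 3)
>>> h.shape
(3, 31, 2)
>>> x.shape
(5, 5)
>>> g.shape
(23, 5, 3, 3)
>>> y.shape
(2, 5)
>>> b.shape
(2, 31, 3)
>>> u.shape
(3, 31, 5)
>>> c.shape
(5, 31, 3)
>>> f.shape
(23, 5, 5, 3, 3)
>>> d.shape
(31, 3, 23, 3, 2)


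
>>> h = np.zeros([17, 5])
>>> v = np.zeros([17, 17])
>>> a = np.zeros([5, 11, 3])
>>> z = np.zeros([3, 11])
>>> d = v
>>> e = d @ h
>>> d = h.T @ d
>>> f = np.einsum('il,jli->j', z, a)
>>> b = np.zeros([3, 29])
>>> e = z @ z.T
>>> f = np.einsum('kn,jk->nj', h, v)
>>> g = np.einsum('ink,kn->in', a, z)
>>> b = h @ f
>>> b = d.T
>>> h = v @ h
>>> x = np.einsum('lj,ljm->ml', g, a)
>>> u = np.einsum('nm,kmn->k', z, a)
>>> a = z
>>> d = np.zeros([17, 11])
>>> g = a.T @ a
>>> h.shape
(17, 5)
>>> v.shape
(17, 17)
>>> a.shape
(3, 11)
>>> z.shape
(3, 11)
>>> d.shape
(17, 11)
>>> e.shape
(3, 3)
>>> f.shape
(5, 17)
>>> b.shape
(17, 5)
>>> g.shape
(11, 11)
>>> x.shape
(3, 5)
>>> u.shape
(5,)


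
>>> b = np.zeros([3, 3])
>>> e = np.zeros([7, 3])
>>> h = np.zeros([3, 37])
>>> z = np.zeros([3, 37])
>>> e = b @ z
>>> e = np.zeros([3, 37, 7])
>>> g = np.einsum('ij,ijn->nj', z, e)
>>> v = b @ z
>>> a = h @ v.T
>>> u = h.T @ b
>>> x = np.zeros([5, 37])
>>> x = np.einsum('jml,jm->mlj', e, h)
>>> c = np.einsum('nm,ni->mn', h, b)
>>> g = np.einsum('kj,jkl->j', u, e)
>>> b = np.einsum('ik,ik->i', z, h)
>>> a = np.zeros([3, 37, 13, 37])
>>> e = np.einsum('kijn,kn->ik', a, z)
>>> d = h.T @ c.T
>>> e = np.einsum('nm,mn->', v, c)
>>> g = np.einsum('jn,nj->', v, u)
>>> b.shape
(3,)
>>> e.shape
()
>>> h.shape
(3, 37)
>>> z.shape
(3, 37)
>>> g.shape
()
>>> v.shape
(3, 37)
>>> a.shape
(3, 37, 13, 37)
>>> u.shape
(37, 3)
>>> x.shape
(37, 7, 3)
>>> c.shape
(37, 3)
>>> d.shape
(37, 37)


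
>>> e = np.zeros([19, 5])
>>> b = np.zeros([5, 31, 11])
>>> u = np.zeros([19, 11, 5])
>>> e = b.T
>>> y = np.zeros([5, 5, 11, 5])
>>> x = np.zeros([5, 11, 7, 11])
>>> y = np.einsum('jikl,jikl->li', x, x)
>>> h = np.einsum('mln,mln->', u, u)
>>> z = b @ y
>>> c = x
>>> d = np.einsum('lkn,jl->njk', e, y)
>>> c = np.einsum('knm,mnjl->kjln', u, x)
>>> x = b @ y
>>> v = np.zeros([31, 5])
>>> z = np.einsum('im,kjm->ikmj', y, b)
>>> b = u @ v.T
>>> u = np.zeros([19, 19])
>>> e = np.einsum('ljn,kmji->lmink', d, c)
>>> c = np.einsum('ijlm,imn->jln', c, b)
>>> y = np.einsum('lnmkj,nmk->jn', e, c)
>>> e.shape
(5, 7, 11, 31, 19)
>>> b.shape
(19, 11, 31)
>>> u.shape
(19, 19)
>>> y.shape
(19, 7)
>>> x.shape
(5, 31, 11)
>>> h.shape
()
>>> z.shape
(11, 5, 11, 31)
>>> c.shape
(7, 11, 31)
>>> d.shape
(5, 11, 31)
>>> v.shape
(31, 5)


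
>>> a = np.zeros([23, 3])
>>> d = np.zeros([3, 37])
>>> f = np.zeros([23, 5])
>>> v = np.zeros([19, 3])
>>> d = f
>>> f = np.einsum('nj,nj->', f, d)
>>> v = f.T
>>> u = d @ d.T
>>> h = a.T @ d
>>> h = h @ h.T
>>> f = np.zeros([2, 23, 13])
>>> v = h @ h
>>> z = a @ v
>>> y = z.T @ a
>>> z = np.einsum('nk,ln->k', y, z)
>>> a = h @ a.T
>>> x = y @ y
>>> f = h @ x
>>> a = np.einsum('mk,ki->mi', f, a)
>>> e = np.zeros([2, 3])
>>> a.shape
(3, 23)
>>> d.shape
(23, 5)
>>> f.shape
(3, 3)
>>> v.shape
(3, 3)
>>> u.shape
(23, 23)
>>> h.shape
(3, 3)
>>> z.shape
(3,)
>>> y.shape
(3, 3)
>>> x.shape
(3, 3)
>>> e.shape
(2, 3)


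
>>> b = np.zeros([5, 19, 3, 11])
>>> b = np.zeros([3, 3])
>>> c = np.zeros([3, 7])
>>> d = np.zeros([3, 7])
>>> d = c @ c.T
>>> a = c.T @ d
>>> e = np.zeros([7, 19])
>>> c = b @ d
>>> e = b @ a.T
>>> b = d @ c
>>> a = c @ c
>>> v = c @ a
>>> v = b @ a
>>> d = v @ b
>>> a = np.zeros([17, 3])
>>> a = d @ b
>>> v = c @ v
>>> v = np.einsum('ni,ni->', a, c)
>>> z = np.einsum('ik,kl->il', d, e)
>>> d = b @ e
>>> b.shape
(3, 3)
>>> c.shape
(3, 3)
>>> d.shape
(3, 7)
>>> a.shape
(3, 3)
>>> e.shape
(3, 7)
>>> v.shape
()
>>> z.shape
(3, 7)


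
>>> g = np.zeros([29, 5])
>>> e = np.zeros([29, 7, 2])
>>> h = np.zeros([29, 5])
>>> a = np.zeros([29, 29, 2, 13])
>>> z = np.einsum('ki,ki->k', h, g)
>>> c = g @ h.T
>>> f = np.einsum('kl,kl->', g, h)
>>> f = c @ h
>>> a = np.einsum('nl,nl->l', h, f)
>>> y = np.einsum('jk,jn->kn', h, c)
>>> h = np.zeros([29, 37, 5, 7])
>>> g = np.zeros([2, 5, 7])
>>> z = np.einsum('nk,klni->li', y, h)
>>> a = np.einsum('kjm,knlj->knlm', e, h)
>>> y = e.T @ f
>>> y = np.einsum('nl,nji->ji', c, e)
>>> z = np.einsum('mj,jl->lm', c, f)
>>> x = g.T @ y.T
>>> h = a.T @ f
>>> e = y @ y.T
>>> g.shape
(2, 5, 7)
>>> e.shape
(7, 7)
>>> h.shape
(2, 5, 37, 5)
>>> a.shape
(29, 37, 5, 2)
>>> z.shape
(5, 29)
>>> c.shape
(29, 29)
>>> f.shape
(29, 5)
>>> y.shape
(7, 2)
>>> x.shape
(7, 5, 7)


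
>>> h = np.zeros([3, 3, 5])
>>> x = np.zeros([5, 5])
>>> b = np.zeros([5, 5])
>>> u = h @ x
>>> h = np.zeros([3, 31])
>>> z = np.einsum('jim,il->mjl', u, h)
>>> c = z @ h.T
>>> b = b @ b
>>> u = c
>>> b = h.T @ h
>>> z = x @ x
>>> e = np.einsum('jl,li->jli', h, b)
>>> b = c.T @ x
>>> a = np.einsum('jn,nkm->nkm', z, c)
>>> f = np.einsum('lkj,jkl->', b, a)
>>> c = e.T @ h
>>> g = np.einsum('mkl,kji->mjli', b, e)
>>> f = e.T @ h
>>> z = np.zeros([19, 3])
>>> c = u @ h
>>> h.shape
(3, 31)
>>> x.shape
(5, 5)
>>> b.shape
(3, 3, 5)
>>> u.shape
(5, 3, 3)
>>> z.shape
(19, 3)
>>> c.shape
(5, 3, 31)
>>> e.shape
(3, 31, 31)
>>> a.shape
(5, 3, 3)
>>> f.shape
(31, 31, 31)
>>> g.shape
(3, 31, 5, 31)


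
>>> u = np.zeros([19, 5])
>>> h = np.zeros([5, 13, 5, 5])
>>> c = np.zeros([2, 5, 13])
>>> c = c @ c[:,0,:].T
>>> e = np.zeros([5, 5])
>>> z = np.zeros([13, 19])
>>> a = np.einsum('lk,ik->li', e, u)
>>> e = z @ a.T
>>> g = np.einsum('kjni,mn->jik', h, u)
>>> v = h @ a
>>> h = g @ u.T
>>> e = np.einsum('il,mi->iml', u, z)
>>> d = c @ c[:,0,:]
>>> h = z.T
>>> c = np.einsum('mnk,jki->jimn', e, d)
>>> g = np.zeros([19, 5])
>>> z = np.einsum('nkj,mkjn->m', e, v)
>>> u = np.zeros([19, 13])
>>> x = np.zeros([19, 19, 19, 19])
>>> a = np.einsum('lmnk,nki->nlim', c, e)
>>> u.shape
(19, 13)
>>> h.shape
(19, 13)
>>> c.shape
(2, 2, 19, 13)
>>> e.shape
(19, 13, 5)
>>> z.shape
(5,)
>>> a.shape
(19, 2, 5, 2)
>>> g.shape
(19, 5)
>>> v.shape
(5, 13, 5, 19)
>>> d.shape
(2, 5, 2)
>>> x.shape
(19, 19, 19, 19)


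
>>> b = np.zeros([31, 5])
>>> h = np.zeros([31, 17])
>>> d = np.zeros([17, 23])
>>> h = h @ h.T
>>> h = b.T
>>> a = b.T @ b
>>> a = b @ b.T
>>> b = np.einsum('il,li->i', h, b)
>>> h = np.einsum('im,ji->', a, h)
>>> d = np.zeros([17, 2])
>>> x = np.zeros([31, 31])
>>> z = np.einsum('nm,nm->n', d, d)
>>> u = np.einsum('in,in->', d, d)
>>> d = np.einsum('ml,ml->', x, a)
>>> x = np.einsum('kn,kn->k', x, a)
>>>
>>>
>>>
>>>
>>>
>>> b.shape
(5,)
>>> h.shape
()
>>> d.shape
()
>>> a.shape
(31, 31)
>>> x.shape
(31,)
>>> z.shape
(17,)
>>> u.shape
()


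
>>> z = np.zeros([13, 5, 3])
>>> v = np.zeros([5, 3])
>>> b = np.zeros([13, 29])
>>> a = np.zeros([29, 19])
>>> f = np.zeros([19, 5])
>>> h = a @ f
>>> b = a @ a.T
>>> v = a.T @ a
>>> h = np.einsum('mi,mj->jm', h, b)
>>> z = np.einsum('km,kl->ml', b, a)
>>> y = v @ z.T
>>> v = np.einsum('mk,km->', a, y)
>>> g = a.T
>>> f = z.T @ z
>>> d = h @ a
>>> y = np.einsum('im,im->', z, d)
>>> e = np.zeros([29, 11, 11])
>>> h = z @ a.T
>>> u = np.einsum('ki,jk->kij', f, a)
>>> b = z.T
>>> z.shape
(29, 19)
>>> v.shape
()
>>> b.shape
(19, 29)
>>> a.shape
(29, 19)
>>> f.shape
(19, 19)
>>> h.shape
(29, 29)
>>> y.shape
()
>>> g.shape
(19, 29)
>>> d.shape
(29, 19)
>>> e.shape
(29, 11, 11)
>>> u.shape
(19, 19, 29)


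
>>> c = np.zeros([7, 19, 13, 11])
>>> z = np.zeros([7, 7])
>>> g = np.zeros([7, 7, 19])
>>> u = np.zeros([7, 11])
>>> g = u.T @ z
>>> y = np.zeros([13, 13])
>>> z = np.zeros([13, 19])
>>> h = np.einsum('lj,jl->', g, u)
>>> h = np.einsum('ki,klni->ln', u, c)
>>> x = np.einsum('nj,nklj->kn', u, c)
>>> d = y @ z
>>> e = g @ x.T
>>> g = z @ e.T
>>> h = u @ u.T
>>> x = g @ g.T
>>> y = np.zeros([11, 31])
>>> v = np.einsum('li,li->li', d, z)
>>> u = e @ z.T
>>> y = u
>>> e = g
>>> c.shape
(7, 19, 13, 11)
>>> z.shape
(13, 19)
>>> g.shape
(13, 11)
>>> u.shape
(11, 13)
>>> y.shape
(11, 13)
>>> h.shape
(7, 7)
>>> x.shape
(13, 13)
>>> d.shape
(13, 19)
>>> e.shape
(13, 11)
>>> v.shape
(13, 19)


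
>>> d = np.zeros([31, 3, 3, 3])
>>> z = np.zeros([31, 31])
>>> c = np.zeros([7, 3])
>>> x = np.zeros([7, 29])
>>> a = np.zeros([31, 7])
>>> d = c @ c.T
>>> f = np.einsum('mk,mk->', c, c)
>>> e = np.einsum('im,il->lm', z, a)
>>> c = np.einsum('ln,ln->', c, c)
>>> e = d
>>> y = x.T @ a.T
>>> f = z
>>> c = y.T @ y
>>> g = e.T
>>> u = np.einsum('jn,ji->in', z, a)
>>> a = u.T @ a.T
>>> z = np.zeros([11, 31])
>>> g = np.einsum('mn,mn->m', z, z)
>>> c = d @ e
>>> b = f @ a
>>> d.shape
(7, 7)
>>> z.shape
(11, 31)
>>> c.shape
(7, 7)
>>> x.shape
(7, 29)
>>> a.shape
(31, 31)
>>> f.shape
(31, 31)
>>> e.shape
(7, 7)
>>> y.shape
(29, 31)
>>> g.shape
(11,)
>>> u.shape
(7, 31)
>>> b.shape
(31, 31)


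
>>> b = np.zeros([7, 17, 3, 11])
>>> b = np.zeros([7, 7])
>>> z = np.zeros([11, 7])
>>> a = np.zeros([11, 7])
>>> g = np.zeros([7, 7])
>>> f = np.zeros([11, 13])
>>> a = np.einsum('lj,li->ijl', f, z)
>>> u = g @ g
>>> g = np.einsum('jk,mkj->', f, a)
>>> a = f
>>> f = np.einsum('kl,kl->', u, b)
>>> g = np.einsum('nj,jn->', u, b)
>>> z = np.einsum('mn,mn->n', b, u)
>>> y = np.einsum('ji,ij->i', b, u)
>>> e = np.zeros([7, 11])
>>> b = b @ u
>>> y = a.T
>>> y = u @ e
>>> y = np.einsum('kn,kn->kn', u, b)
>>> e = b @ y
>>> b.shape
(7, 7)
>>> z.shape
(7,)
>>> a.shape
(11, 13)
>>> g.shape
()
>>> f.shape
()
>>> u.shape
(7, 7)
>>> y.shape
(7, 7)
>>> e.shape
(7, 7)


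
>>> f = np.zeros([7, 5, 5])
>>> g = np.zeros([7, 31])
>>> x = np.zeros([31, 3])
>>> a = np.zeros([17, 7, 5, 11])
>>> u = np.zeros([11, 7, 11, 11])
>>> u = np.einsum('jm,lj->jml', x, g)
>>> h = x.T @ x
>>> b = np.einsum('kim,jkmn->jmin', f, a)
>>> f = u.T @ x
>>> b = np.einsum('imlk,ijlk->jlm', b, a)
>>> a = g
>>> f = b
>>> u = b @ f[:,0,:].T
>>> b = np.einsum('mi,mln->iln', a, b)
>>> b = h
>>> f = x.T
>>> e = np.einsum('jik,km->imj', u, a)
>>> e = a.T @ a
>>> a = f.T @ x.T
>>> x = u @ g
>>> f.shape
(3, 31)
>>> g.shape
(7, 31)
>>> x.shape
(7, 5, 31)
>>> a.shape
(31, 31)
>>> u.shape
(7, 5, 7)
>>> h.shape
(3, 3)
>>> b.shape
(3, 3)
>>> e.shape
(31, 31)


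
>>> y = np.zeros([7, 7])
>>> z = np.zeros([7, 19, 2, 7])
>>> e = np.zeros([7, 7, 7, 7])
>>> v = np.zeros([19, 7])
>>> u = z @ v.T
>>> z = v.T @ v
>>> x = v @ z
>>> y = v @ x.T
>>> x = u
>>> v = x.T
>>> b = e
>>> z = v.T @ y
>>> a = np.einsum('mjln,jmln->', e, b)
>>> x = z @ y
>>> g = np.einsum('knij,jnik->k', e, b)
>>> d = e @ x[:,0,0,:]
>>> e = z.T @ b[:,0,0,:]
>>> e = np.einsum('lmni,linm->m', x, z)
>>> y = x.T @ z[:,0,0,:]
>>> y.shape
(19, 2, 19, 19)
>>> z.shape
(7, 19, 2, 19)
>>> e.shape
(19,)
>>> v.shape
(19, 2, 19, 7)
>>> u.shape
(7, 19, 2, 19)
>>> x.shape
(7, 19, 2, 19)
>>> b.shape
(7, 7, 7, 7)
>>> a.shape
()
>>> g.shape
(7,)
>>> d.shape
(7, 7, 7, 19)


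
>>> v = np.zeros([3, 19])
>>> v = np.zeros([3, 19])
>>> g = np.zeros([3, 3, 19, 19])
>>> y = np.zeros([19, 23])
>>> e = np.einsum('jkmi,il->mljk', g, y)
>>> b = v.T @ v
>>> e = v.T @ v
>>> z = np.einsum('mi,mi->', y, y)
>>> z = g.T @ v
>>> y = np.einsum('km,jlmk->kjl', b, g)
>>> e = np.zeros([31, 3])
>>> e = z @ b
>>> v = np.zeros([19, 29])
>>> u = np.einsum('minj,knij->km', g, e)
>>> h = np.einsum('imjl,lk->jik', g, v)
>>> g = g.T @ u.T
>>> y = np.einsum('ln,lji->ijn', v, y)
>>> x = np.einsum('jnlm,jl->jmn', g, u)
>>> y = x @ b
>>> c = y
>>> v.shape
(19, 29)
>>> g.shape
(19, 19, 3, 19)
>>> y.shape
(19, 19, 19)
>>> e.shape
(19, 19, 3, 19)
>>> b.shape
(19, 19)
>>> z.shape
(19, 19, 3, 19)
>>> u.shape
(19, 3)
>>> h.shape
(19, 3, 29)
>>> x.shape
(19, 19, 19)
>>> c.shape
(19, 19, 19)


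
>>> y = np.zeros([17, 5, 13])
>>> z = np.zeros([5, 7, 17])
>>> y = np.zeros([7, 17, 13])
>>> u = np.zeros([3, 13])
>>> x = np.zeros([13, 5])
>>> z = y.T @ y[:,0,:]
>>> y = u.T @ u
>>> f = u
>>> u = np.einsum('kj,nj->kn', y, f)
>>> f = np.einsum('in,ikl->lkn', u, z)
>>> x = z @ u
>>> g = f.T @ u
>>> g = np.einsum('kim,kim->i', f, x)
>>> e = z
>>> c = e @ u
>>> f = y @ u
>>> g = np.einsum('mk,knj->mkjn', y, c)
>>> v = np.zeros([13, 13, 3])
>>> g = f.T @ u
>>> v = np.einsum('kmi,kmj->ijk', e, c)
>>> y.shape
(13, 13)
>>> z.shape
(13, 17, 13)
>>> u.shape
(13, 3)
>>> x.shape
(13, 17, 3)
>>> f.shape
(13, 3)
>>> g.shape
(3, 3)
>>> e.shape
(13, 17, 13)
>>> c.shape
(13, 17, 3)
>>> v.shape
(13, 3, 13)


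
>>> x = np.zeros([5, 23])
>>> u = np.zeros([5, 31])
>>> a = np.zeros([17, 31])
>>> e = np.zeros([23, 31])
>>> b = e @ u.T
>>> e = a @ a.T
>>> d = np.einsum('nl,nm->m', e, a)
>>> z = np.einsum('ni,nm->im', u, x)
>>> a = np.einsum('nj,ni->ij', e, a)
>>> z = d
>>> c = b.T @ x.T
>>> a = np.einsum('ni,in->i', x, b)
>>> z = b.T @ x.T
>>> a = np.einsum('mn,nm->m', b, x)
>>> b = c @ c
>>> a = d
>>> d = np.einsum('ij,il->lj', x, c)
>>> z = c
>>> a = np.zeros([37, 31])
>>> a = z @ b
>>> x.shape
(5, 23)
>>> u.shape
(5, 31)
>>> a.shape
(5, 5)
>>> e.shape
(17, 17)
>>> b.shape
(5, 5)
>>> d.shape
(5, 23)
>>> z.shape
(5, 5)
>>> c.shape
(5, 5)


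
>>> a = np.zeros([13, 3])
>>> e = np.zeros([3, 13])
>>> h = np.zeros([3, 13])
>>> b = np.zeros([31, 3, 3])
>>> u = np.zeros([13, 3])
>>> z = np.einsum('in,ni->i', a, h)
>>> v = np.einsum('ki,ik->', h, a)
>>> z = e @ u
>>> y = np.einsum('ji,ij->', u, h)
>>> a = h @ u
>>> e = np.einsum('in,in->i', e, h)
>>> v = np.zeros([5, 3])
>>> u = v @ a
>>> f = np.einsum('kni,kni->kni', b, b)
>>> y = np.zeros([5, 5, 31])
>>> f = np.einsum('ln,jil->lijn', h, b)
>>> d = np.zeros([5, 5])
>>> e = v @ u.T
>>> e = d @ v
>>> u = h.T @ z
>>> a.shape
(3, 3)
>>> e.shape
(5, 3)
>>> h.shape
(3, 13)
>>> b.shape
(31, 3, 3)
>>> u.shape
(13, 3)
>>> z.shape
(3, 3)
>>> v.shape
(5, 3)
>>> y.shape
(5, 5, 31)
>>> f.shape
(3, 3, 31, 13)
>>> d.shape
(5, 5)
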